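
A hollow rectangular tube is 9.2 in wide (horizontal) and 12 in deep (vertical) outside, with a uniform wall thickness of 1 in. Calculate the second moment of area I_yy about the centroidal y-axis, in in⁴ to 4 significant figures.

I_yy ≈ 467.6 in⁴

Split into non-overlapping primitives; take the origin at the lower-left of the bounding box.
Outer rectangle: 9.2 × 12, A = 110.4 in², x = 4.6 in, Ī = 778.688 in⁴.
Inner void (subtracted): 7.2 × 10, A = 72 in², x = 4.6 in, Ī = 311.04 in⁴.
By symmetry the centroid is at mid-width, x̄ = 4.6 in.
All pieces are centred on the centroidal y-axis, so I = ΣĪ (holes subtracted) = 467.648 in⁴.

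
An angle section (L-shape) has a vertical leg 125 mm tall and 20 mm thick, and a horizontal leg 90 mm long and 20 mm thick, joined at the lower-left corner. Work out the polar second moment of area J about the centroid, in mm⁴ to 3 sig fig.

J ≈ 8.25 × 10⁶ mm⁴

Treat the section as a set of non-overlapping primitives; coordinates are from the bounding-box lower-left.
Vertical leg: 20 × 125, A = 2 500 mm², y = 62.5 mm, Ī = 3 255 208 mm⁴.
Horizontal leg (remainder): 70 × 20, A = 1 400 mm², y = 10 mm, Ī = 46 667 mm⁴.
Centroid: ȳ = ΣA·y / ΣA = 43.654 mm.
Transfer each piece to the centroidal x-axis using Ī + A·d² with d = y − 43.654:
  vertical leg: d = 18.846 mm → contributes +4 143 152 mm⁴
  horizontal leg (remainder): d = -33.654 mm → contributes +1 632 281 mm⁴
Total I = 5 775 433 mm⁴.
For the y-axis: x̄ = 26.154 mm.
Repeating about the centroidal y-axis gives I_y = 2 472 308 mm⁴.
Polar second moment: J = I_x + I_y = 8 247 740 mm⁴.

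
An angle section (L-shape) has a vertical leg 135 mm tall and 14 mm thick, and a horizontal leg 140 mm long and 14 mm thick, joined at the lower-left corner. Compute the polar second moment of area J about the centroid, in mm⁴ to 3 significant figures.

Split into non-overlapping primitives; take the origin at the lower-left of the bounding box.
Vertical leg: 14 × 135, A = 1 890 mm², y = 67.5 mm, Ī = 2 870 438 mm⁴.
Horizontal leg (remainder): 126 × 14, A = 1 764 mm², y = 7 mm, Ī = 28 812 mm⁴.
Centroid: ȳ = ΣA·y / ΣA = 38.293 mm.
Transfer each piece to the centroidal x-axis using Ī + A·d² with d = y − 38.293:
  vertical leg: d = 29.207 mm → contributes +4 482 688 mm⁴
  horizontal leg (remainder): d = -31.293 mm → contributes +1 756 224 mm⁴
Total I = 6 238 912 mm⁴.
For the y-axis: x̄ = 40.793 mm.
Repeating about the centroidal y-axis gives I_y = 6 835 470 mm⁴.
Polar second moment: J = I_x + I_y = 13 074 382 mm⁴.

J ≈ 1.31 × 10⁷ mm⁴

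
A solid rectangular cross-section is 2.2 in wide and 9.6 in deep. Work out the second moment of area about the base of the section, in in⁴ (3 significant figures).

The section: 2.2 × 9.6, A = 21.12 in², y = 4.8 in, Ī = 162.2 in⁴.
Transfer it to the base of the section using Ī + A·d² with d = y − 0:
  the section: d = 4.8 in → contributes +648.81 in⁴
Total I = 648.81 in⁴.

I_base ≈ 649 in⁴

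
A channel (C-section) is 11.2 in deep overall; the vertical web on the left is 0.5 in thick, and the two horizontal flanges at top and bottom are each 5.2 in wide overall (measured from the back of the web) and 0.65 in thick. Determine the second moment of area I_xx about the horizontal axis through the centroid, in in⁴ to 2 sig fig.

I_xx ≈ 230 in⁴

Treat the section as a set of non-overlapping primitives; coordinates are from the bounding-box lower-left.
Web: 0.5 × 11.2, A = 5.6 in², y = 5.6 in, Ī = 58.54 in⁴.
Top flange (beyond web): 4.7 × 0.65, A = 3.055 in², y = 10.88 in, Ī = 0.1076 in⁴.
Bottom flange (beyond web): 4.7 × 0.65, A = 3.055 in², y = 0.325 in, Ī = 0.1076 in⁴.
By symmetry the centroid is at mid-height, ȳ = 5.6 in.
Transfer each piece to the horizontal axis through the centroid using Ī + A·d² with d = y − 5.6:
  web: d = 0 in → contributes +58.54 in⁴
  top flange (beyond web): d = 5.275 in → contributes +85.11 in⁴
  bottom flange (beyond web): d = -5.275 in → contributes +85.11 in⁴
Total I = 228.8 in⁴.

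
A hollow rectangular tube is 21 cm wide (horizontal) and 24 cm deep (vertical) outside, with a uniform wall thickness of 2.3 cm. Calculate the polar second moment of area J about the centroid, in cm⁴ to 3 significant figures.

J ≈ 2.56 × 10⁴ cm⁴

Treat the section as a set of non-overlapping primitives; coordinates are from the bounding-box lower-left.
Outer rectangle: 21 × 24, A = 504 cm², y = 12 cm, Ī = 24 192 cm⁴.
Inner void (subtracted): 16.4 × 19.4, A = 318.16 cm², y = 12 cm, Ī = 9978.6 cm⁴.
By symmetry the centroid is at mid-height, ȳ = 12 cm.
All pieces are centred on the centroidal x-axis, so I = ΣĪ (holes subtracted) = 14 213 cm⁴.
Repeating about the centroidal y-axis gives I_y = 11 391 cm⁴.
Polar second moment: J = I_x + I_y = 25 604 cm⁴.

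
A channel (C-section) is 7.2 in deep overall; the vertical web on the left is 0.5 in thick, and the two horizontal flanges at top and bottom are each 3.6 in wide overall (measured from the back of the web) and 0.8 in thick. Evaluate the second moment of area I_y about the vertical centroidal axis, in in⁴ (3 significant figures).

Treat the section as a set of non-overlapping primitives; coordinates are from the bounding-box lower-left.
Web: 0.5 × 7.2, A = 3.6 in², x = 0.25 in, Ī = 0.075 in⁴.
Top flange (beyond web): 3.1 × 0.8, A = 2.48 in², x = 2.05 in, Ī = 1.9861 in⁴.
Bottom flange (beyond web): 3.1 × 0.8, A = 2.48 in², x = 2.05 in, Ī = 1.9861 in⁴.
Centroid: x̄ = ΣA·x / ΣA = 1.293 in.
Transfer each piece to the vertical centroidal axis using Ī + A·d² with d = x − 1.293:
  web: d = -1.043 in → contributes +3.9912 in⁴
  top flange (beyond web): d = 0.75701 in → contributes +3.4073 in⁴
  bottom flange (beyond web): d = 0.75701 in → contributes +3.4073 in⁴
Total I = 10.806 in⁴.

I_y ≈ 10.8 in⁴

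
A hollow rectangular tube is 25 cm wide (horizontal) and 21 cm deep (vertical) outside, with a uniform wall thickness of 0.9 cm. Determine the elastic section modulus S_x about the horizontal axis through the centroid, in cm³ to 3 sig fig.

S_x ≈ 534 cm³

Treat the section as a set of non-overlapping primitives; coordinates are from the bounding-box lower-left.
Outer rectangle: 25 × 21, A = 525 cm², y = 10.5 cm, Ī = 19 294 cm⁴.
Inner void (subtracted): 23.2 × 19.2, A = 445.44 cm², y = 10.5 cm, Ī = 13 684 cm⁴.
By symmetry the centroid is at mid-height, ȳ = 10.5 cm.
All pieces are centred on the horizontal axis through the centroid, so I = ΣĪ (holes subtracted) = 5609.8 cm⁴.
Extreme fibre distance c = 10.5 cm; S = I/c = 534.27 cm³.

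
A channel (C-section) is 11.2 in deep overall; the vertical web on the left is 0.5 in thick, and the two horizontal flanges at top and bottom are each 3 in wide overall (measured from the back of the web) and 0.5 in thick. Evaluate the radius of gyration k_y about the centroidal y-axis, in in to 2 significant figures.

Treat the section as a set of non-overlapping primitives; coordinates are from the bounding-box lower-left.
Web: 0.5 × 11.2, A = 5.6 in², x = 0.25 in, Ī = 0.1167 in⁴.
Top flange (beyond web): 2.5 × 0.5, A = 1.25 in², x = 1.75 in, Ī = 0.651 in⁴.
Bottom flange (beyond web): 2.5 × 0.5, A = 1.25 in², x = 1.75 in, Ī = 0.651 in⁴.
Centroid: x̄ = ΣA·x / ΣA = 0.713 in.
Transfer each piece to the centroidal y-axis using Ī + A·d² with d = x − 0.713:
  web: d = -0.463 in → contributes +1.317 in⁴
  top flange (beyond web): d = 1.037 in → contributes +1.995 in⁴
  bottom flange (beyond web): d = 1.037 in → contributes +1.995 in⁴
Total I = 5.308 in⁴.
Radius of gyration: k = √(I/A) = √(5.308 / 8.1) = 0.8095 in.

k_y ≈ 0.81 in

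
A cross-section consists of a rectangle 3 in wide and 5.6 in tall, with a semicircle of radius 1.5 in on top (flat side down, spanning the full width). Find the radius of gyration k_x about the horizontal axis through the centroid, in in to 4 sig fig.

Split into non-overlapping primitives; take the origin at the lower-left of the bounding box.
Rectangular body: 3 × 5.6, A = 16.8 in², y = 2.8 in, Ī = 43.904 in⁴.
Semicircular cap: semicircle r = 1.5, A = 3.53429 in², y = 6.23662 in, Ī = 0.555645 in⁴.
Centroid: ȳ = ΣA·y / ΣA = 3.39732 in.
Transfer each piece to the horizontal axis through the centroid using Ī + A·d² with d = y − 3.39732:
  rectangular body: d = -0.597317 in → contributes +49.898 in⁴
  semicircular cap: d = 2.8393 in → contributes +29.0478 in⁴
Total I = 78.9459 in⁴.
Radius of gyration: k = √(I/A) = √(78.9459 / 20.3343) = 1.97038 in.

k_x ≈ 1.970 in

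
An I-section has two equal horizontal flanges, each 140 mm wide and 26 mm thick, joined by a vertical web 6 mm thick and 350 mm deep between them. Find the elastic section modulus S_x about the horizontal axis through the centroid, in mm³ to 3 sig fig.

S_x ≈ 1.39 × 10⁶ mm³

Decompose the section into non-overlapping parts with the origin at the bottom-left of its bounding rectangle.
Bottom flange: 140 × 26, A = 3 640 mm², y = 13 mm, Ī = 205 053 mm⁴.
Web: 6 × 350, A = 2 100 mm², y = 201 mm, Ī = 21 437 500 mm⁴.
Top flange: 140 × 26, A = 3 640 mm², y = 389 mm, Ī = 205 053 mm⁴.
By symmetry the centroid is at mid-height, ȳ = 201 mm.
Transfer each piece to the horizontal axis through the centroid using Ī + A·d² with d = y − 201:
  bottom flange: d = -188 mm → contributes +128 857 213 mm⁴
  web: d = 0 mm → contributes +21 437 500 mm⁴
  top flange: d = 188 mm → contributes +128 857 213 mm⁴
Total I = 279 151 927 mm⁴.
Extreme fibre distance c = 201 mm; S = I/c = 1 388 816 mm³.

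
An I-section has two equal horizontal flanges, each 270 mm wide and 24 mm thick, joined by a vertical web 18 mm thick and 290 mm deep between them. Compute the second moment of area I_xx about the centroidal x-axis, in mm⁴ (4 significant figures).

I_xx ≈ 3.567 × 10⁸ mm⁴

Treat the section as a set of non-overlapping primitives; coordinates are from the bounding-box lower-left.
Bottom flange: 270 × 24, A = 6 480 mm², y = 12 mm, Ī = 311 040 mm⁴.
Web: 18 × 290, A = 5 220 mm², y = 169 mm, Ī = 36 583 500 mm⁴.
Top flange: 270 × 24, A = 6 480 mm², y = 326 mm, Ī = 311 040 mm⁴.
By symmetry the centroid is at mid-height, ȳ = 169 mm.
Transfer each piece to the centroidal x-axis using Ī + A·d² with d = y − 169:
  bottom flange: d = -157 mm → contributes +160 036 560 mm⁴
  web: d = 0 mm → contributes +36 583 500 mm⁴
  top flange: d = 157 mm → contributes +160 036 560 mm⁴
Total I = 356 656 620 mm⁴.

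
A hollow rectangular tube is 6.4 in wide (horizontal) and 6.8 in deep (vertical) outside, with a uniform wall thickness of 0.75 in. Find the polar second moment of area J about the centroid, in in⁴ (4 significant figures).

Split into non-overlapping primitives; take the origin at the lower-left of the bounding box.
Outer rectangle: 6.4 × 6.8, A = 43.52 in², y = 3.4 in, Ī = 167.697 in⁴.
Inner void (subtracted): 4.9 × 5.3, A = 25.97 in², y = 3.4 in, Ī = 60.7914 in⁴.
By symmetry the centroid is at mid-height, ȳ = 3.4 in.
All pieces are centred on the centroidal x-axis, so I = ΣĪ (holes subtracted) = 106.906 in⁴.
Repeating about the centroidal y-axis gives I_y = 96.5866 in⁴.
Polar second moment: J = I_x + I_y = 203.492 in⁴.

J ≈ 203.5 in⁴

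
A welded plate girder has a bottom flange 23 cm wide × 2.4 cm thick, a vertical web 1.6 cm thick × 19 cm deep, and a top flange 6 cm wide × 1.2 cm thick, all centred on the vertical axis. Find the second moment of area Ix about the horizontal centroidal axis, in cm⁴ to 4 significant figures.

Split into non-overlapping primitives; take the origin at the lower-left of the bounding box.
Bottom plate: 23 × 2.4, A = 55.2 cm², y = 1.2 cm, Ī = 26.496 cm⁴.
Web plate: 1.6 × 19, A = 30.4 cm², y = 11.9 cm, Ī = 914.533 cm⁴.
Top plate: 6 × 1.2, A = 7.2 cm², y = 22 cm, Ī = 0.864 cm⁴.
Centroid: ȳ = ΣA·y / ΣA = 6.31897 cm.
Transfer each piece to the horizontal centroidal axis using Ī + A·d² with d = y − 6.31897:
  bottom plate: d = -5.11897 cm → contributes +1472.95 cm⁴
  web plate: d = 5.58103 cm → contributes +1861.43 cm⁴
  top plate: d = 15.681 cm → contributes +1771.31 cm⁴
Total I = 5105.68 cm⁴.

Ix ≈ 5106 cm⁴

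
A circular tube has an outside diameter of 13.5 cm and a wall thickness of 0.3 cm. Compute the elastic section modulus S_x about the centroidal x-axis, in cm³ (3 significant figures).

S_x ≈ 40.2 cm³

Treat the section as a set of non-overlapping primitives; coordinates are from the bounding-box lower-left.
Outer circle: ⌀13.5, A = 143.14 cm², y = 6.75 cm, Ī = 1630.4 cm⁴.
Bore (subtracted): ⌀12.9, A = 130.7 cm², y = 6.75 cm, Ī = 1359.3 cm⁴.
By symmetry the centroid is at mid-height, ȳ = 6.75 cm.
All pieces are centred on the centroidal x-axis, so I = ΣĪ (holes subtracted) = 271.1 cm⁴.
Extreme fibre distance c = 6.75 cm; S = I/c = 40.163 cm³.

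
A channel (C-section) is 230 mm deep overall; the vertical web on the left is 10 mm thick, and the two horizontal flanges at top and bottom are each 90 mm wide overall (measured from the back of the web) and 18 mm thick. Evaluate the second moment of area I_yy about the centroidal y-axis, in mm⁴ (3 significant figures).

Treat the section as a set of non-overlapping primitives; coordinates are from the bounding-box lower-left.
Web: 10 × 230, A = 2 300 mm², x = 5 mm, Ī = 19 167 mm⁴.
Top flange (beyond web): 80 × 18, A = 1 440 mm², x = 50 mm, Ī = 768 000 mm⁴.
Bottom flange (beyond web): 80 × 18, A = 1 440 mm², x = 50 mm, Ī = 768 000 mm⁴.
Centroid: x̄ = ΣA·x / ΣA = 30.019 mm.
Transfer each piece to the centroidal y-axis using Ī + A·d² with d = x − 30.019:
  web: d = -25.019 mm → contributes +1 458 888 mm⁴
  top flange (beyond web): d = 19.981 mm → contributes +1 342 889 mm⁴
  bottom flange (beyond web): d = 19.981 mm → contributes +1 342 889 mm⁴
Total I = 4 144 665 mm⁴.

I_yy ≈ 4.14 × 10⁶ mm⁴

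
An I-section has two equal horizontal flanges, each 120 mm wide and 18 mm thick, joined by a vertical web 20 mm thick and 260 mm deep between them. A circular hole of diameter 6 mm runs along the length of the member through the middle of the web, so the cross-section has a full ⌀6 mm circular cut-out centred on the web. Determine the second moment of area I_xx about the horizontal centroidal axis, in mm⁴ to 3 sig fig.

I_xx ≈ 1.13 × 10⁸ mm⁴

Break the section into simple shapes (no overlaps), measuring from the bottom-left corner of the bounding box.
Bottom flange: 120 × 18, A = 2 160 mm², y = 9 mm, Ī = 58 320 mm⁴.
Web: 20 × 260, A = 5 200 mm², y = 148 mm, Ī = 29 293 333 mm⁴.
Top flange: 120 × 18, A = 2 160 mm², y = 287 mm, Ī = 58 320 mm⁴.
Hole (subtracted): ⌀6, A = 28.274 mm², y = 148 mm, Ī = 63.617 mm⁴.
By symmetry the centroid is at mid-height, ȳ = 148 mm.
Transfer each piece to the horizontal centroidal axis using Ī + A·d² with d = y − 148:
  bottom flange: d = -139 mm → contributes +41 791 680 mm⁴
  web: d = 0 mm → contributes +29 293 333 mm⁴
  top flange: d = 139 mm → contributes +41 791 680 mm⁴
  hole: d = 0 mm → contributes −63.617 mm⁴
Total I = 112 876 630 mm⁴.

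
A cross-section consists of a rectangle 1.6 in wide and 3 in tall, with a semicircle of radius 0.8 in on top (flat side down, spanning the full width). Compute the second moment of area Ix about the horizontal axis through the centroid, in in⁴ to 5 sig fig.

Ix ≈ 6.4577 in⁴

Decompose the section into non-overlapping parts with the origin at the bottom-left of its bounding rectangle.
Rectangular body: 1.6 × 3, A = 4.8 in², y = 1.5 in, Ī = 3.6 in⁴.
Semicircular cap: semicircle r = 0.8, A = 1.00531 in², y = 3.339531 in, Ī = 0.04495645 in⁴.
Centroid: ȳ = ΣA·y / ΣA = 1.818553 in.
Transfer each piece to the horizontal axis through the centroid using Ī + A·d² with d = y − 1.818553:
  rectangular body: d = -0.3185528 in → contributes +4.087084 in⁴
  semicircular cap: d = 1.520978 in → contributes +2.370613 in⁴
Total I = 6.457697 in⁴.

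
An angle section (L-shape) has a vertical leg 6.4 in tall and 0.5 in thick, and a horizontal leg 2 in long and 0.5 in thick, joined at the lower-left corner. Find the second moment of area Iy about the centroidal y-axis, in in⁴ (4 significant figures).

Break the section into simple shapes (no overlaps), measuring from the bottom-left corner of the bounding box.
Vertical leg: 0.5 × 6.4, A = 3.2 in², x = 0.25 in, Ī = 0.0666667 in⁴.
Horizontal leg (remainder): 1.5 × 0.5, A = 0.75 in², x = 1.25 in, Ī = 0.140625 in⁴.
Centroid: x̄ = ΣA·x / ΣA = 0.439873 in.
Transfer each piece to the centroidal y-axis using Ī + A·d² with d = x − 0.439873:
  vertical leg: d = -0.189873 in → contributes +0.182033 in⁴
  horizontal leg (remainder): d = 0.810127 in → contributes +0.632854 in⁴
Total I = 0.814887 in⁴.

Iy ≈ 0.8149 in⁴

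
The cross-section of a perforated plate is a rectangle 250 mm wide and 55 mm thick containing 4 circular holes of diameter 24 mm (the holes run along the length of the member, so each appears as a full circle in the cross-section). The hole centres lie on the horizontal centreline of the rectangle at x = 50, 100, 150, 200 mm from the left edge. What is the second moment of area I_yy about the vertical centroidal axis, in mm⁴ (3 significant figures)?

I_yy ≈ 6.59 × 10⁷ mm⁴

Break the section into simple shapes (no overlaps), measuring from the bottom-left corner of the bounding box.
Plate: 250 × 55, A = 13 750 mm², x = 125 mm, Ī = 71 614 583 mm⁴.
Hole 1 (subtracted): ⌀24, A = 452.39 mm², x = 50 mm, Ī = 16 286 mm⁴.
Hole 2 (subtracted): ⌀24, A = 452.39 mm², x = 100 mm, Ī = 16 286 mm⁴.
Hole 3 (subtracted): ⌀24, A = 452.39 mm², x = 150 mm, Ī = 16 286 mm⁴.
Hole 4 (subtracted): ⌀24, A = 452.39 mm², x = 200 mm, Ī = 16 286 mm⁴.
By symmetry the centroid is at mid-width, x̄ = 125 mm.
Transfer each piece to the vertical centroidal axis using Ī + A·d² with d = x − 125:
  plate: d = 0 mm → contributes +71 614 583 mm⁴
  hole 1: d = -75 mm → contributes −2 560 976 mm⁴
  hole 2: d = -25 mm → contributes −299 029 mm⁴
  hole 3: d = 25 mm → contributes −299 029 mm⁴
  hole 4: d = 75 mm → contributes −2 560 976 mm⁴
Total I = 65 894 572 mm⁴.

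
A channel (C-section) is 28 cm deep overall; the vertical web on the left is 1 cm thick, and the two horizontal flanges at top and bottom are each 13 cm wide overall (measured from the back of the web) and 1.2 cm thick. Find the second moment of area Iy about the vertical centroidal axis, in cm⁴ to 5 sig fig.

Treat the section as a set of non-overlapping primitives; coordinates are from the bounding-box lower-left.
Web: 1 × 28, A = 28 cm², x = 0.5 cm, Ī = 2.333333 cm⁴.
Top flange (beyond web): 12 × 1.2, A = 14.4 cm², x = 7 cm, Ī = 172.8 cm⁴.
Bottom flange (beyond web): 12 × 1.2, A = 14.4 cm², x = 7 cm, Ī = 172.8 cm⁴.
Centroid: x̄ = ΣA·x / ΣA = 3.795775 cm.
Transfer each piece to the vertical centroidal axis using Ī + A·d² with d = x − 3.795775:
  web: d = -3.295775 cm → contributes +306.473 cm⁴
  top flange (beyond web): d = 3.204225 cm → contributes +320.6457 cm⁴
  bottom flange (beyond web): d = 3.204225 cm → contributes +320.6457 cm⁴
Total I = 947.7643 cm⁴.

Iy ≈ 947.76 cm⁴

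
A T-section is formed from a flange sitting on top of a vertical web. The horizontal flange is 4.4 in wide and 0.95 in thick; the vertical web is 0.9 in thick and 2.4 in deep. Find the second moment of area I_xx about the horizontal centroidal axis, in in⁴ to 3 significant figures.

I_xx ≈ 5.35 in⁴

Treat the section as a set of non-overlapping primitives; coordinates are from the bounding-box lower-left.
Flange: 4.4 × 0.95, A = 4.18 in², y = 2.875 in, Ī = 0.31437 in⁴.
Web: 0.9 × 2.4, A = 2.16 in², y = 1.2 in, Ī = 1.0368 in⁴.
Centroid: ȳ = ΣA·y / ΣA = 2.3043 in.
Transfer each piece to the horizontal centroidal axis using Ī + A·d² with d = y − 2.3043:
  flange: d = 0.57066 in → contributes +1.6756 in⁴
  web: d = -1.1043 in → contributes +3.6711 in⁴
Total I = 5.3467 in⁴.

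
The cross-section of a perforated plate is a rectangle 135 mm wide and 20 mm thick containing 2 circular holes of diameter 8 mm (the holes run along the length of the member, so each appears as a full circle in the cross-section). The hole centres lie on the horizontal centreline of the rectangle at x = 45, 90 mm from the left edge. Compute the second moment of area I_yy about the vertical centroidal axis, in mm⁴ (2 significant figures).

Split into non-overlapping primitives; take the origin at the lower-left of the bounding box.
Plate: 135 × 20, A = 2 700 mm², x = 67.5 mm, Ī = 4 100 625 mm⁴.
Hole 1 (subtracted): ⌀8, A = 50.27 mm², x = 45 mm, Ī = 201.1 mm⁴.
Hole 2 (subtracted): ⌀8, A = 50.27 mm², x = 90 mm, Ī = 201.1 mm⁴.
By symmetry the centroid is at mid-width, x̄ = 67.5 mm.
Transfer each piece to the vertical centroidal axis using Ī + A·d² with d = x − 67.5:
  plate: d = 0 mm → contributes +4 100 625 mm⁴
  hole 1: d = -22.5 mm → contributes −25 648 mm⁴
  hole 2: d = 22.5 mm → contributes −25 648 mm⁴
Total I = 4 049 329 mm⁴.

I_yy ≈ 4.0 × 10⁶ mm⁴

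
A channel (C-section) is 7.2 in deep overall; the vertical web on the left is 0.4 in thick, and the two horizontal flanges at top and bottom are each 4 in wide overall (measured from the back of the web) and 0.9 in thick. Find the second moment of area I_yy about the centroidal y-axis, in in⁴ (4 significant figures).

Treat the section as a set of non-overlapping primitives; coordinates are from the bounding-box lower-left.
Web: 0.4 × 7.2, A = 2.88 in², x = 0.2 in, Ī = 0.0384 in⁴.
Top flange (beyond web): 3.6 × 0.9, A = 3.24 in², x = 2.2 in, Ī = 3.4992 in⁴.
Bottom flange (beyond web): 3.6 × 0.9, A = 3.24 in², x = 2.2 in, Ī = 3.4992 in⁴.
Centroid: x̄ = ΣA·x / ΣA = 1.58462 in.
Transfer each piece to the centroidal y-axis using Ī + A·d² with d = x − 1.58462:
  web: d = -1.38462 in → contributes +5.55982 in⁴
  top flange (beyond web): d = 0.615385 in → contributes +4.72618 in⁴
  bottom flange (beyond web): d = 0.615385 in → contributes +4.72618 in⁴
Total I = 15.0122 in⁴.

I_yy ≈ 15.01 in⁴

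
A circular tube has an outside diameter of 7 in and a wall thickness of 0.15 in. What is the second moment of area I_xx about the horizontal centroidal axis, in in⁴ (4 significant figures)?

Decompose the section into non-overlapping parts with the origin at the bottom-left of its bounding rectangle.
Outer circle: ⌀7, A = 38.4845 in², y = 3.5 in, Ī = 117.859 in⁴.
Bore (subtracted): ⌀6.7, A = 35.2565 in², y = 3.5 in, Ī = 98.9166 in⁴.
By symmetry the centroid is at mid-height, ȳ = 3.5 in.
All pieces are centred on the horizontal centroidal axis, so I = ΣĪ (holes subtracted) = 18.9422 in⁴.

I_xx ≈ 18.94 in⁴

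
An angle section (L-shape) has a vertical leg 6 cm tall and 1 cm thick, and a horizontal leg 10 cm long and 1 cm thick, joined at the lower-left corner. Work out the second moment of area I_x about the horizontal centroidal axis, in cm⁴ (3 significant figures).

Decompose the section into non-overlapping parts with the origin at the bottom-left of its bounding rectangle.
Vertical leg: 1 × 6, A = 6 cm², y = 3 cm, Ī = 18 cm⁴.
Horizontal leg (remainder): 9 × 1, A = 9 cm², y = 0.5 cm, Ī = 0.75 cm⁴.
Centroid: ȳ = ΣA·y / ΣA = 1.5 cm.
Transfer each piece to the horizontal centroidal axis using Ī + A·d² with d = y − 1.5:
  vertical leg: d = 1.5 cm → contributes +31.5 cm⁴
  horizontal leg (remainder): d = -1 cm → contributes +9.75 cm⁴
Total I = 41.25 cm⁴.

I_x ≈ 41.3 cm⁴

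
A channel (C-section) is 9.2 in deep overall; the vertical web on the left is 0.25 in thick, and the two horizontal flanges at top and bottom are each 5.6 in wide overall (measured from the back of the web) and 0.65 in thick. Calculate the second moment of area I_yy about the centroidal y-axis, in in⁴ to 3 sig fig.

I_yy ≈ 30.2 in⁴

Split into non-overlapping primitives; take the origin at the lower-left of the bounding box.
Web: 0.25 × 9.2, A = 2.3 in², x = 0.125 in, Ī = 0.011979 in⁴.
Top flange (beyond web): 5.35 × 0.65, A = 3.4775 in², x = 2.925 in, Ī = 8.2946 in⁴.
Bottom flange (beyond web): 5.35 × 0.65, A = 3.4775 in², x = 2.925 in, Ī = 8.2946 in⁴.
Centroid: x̄ = ΣA·x / ΣA = 2.2292 in.
Transfer each piece to the centroidal y-axis using Ī + A·d² with d = x − 2.2292:
  web: d = -2.1042 in → contributes +10.195 in⁴
  top flange (beyond web): d = 0.69584 in → contributes +9.9783 in⁴
  bottom flange (beyond web): d = 0.69584 in → contributes +9.9783 in⁴
Total I = 30.152 in⁴.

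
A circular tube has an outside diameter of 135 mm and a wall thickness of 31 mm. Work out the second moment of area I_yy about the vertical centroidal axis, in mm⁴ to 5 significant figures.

I_yy ≈ 1.4910 × 10⁷ mm⁴

Treat the section as a set of non-overlapping primitives; coordinates are from the bounding-box lower-left.
Outer circle: ⌀135, A = 14313.88 mm², x = 67.5 mm, Ī = 16 304 406 mm⁴.
Bore (subtracted): ⌀73, A = 4185.387 mm², x = 67.5 mm, Ī = 1 393 995 mm⁴.
By symmetry the centroid is at mid-width, x̄ = 67.5 mm.
All pieces are centred on the vertical centroidal axis, so I = ΣĪ (holes subtracted) = 14 910 410 mm⁴.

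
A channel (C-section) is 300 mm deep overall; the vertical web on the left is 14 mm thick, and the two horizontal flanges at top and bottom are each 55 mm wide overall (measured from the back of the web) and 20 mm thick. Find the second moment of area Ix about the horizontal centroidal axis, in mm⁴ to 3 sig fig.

Ix ≈ 6.37 × 10⁷ mm⁴

Break the section into simple shapes (no overlaps), measuring from the bottom-left corner of the bounding box.
Web: 14 × 300, A = 4 200 mm², y = 150 mm, Ī = 31 500 000 mm⁴.
Top flange (beyond web): 41 × 20, A = 820 mm², y = 290 mm, Ī = 27 333 mm⁴.
Bottom flange (beyond web): 41 × 20, A = 820 mm², y = 10 mm, Ī = 27 333 mm⁴.
By symmetry the centroid is at mid-height, ȳ = 150 mm.
Transfer each piece to the horizontal centroidal axis using Ī + A·d² with d = y − 150:
  web: d = 0 mm → contributes +31 500 000 mm⁴
  top flange (beyond web): d = 140 mm → contributes +16 099 333 mm⁴
  bottom flange (beyond web): d = -140 mm → contributes +16 099 333 mm⁴
Total I = 63 698 667 mm⁴.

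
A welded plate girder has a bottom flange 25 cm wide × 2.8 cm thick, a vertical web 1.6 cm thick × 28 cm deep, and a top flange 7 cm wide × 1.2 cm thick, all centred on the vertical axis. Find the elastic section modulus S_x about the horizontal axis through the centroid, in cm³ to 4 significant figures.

S_x ≈ 608.0 cm³

Decompose the section into non-overlapping parts with the origin at the bottom-left of its bounding rectangle.
Bottom plate: 25 × 2.8, A = 70 cm², y = 1.4 cm, Ī = 45.7333 cm⁴.
Web plate: 1.6 × 28, A = 44.8 cm², y = 16.8 cm, Ī = 2926.93 cm⁴.
Top plate: 7 × 1.2, A = 8.4 cm², y = 31.4 cm, Ī = 1.008 cm⁴.
Centroid: ȳ = ΣA·y / ΣA = 9.04545 cm.
Transfer each piece to the horizontal axis through the centroid using Ī + A·d² with d = y − 9.04545:
  bottom plate: d = -7.64545 cm → contributes +4137.44 cm⁴
  web plate: d = 7.75455 cm → contributes +5620.89 cm⁴
  top plate: d = 22.3545 cm → contributes +4198.7 cm⁴
Total I = 13 957 cm⁴.
Extreme fibre distance c = 22.9545 cm; S = I/c = 608.029 cm³.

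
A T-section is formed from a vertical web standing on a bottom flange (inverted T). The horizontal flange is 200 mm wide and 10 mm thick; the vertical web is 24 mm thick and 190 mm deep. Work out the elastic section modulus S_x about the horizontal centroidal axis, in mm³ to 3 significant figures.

S_x ≈ 2.20 × 10⁵ mm³

Decompose the section into non-overlapping parts with the origin at the bottom-left of its bounding rectangle.
Flange: 200 × 10, A = 2 000 mm², y = 5 mm, Ī = 16 667 mm⁴.
Web: 24 × 190, A = 4 560 mm², y = 105 mm, Ī = 13 718 000 mm⁴.
Centroid: ȳ = ΣA·y / ΣA = 74.512 mm.
Transfer each piece to the horizontal centroidal axis using Ī + A·d² with d = y − 74.512:
  flange: d = -69.512 mm → contributes +9 680 557 mm⁴
  web: d = 30.488 mm → contributes +17 956 548 mm⁴
Total I = 27 637 106 mm⁴.
Extreme fibre distance c = 125.49 mm; S = I/c = 220 237 mm³.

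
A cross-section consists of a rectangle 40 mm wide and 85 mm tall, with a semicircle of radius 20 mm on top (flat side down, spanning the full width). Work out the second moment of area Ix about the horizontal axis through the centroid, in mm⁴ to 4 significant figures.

Decompose the section into non-overlapping parts with the origin at the bottom-left of its bounding rectangle.
Rectangular body: 40 × 85, A = 3 400 mm², y = 42.5 mm, Ī = 2 047 083 mm⁴.
Semicircular cap: semicircle r = 20, A = 628.319 mm², y = 93.4883 mm, Ī = 17561.1 mm⁴.
Centroid: ȳ = ΣA·y / ΣA = 50.4529 mm.
Transfer each piece to the horizontal axis through the centroid using Ī + A·d² with d = y − 50.4529:
  rectangular body: d = -7.95291 mm → contributes +2 262 129 mm⁴
  semicircular cap: d = 43.0353 mm → contributes +1 181 233 mm⁴
Total I = 3 443 362 mm⁴.

Ix ≈ 3.443 × 10⁶ mm⁴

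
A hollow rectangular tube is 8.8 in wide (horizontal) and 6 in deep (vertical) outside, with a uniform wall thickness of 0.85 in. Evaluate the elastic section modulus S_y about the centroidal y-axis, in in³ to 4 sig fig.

Split into non-overlapping primitives; take the origin at the lower-left of the bounding box.
Outer rectangle: 8.8 × 6, A = 52.8 in², x = 4.4 in, Ī = 340.736 in⁴.
Inner void (subtracted): 7.1 × 4.3, A = 30.53 in², x = 4.4 in, Ī = 128.251 in⁴.
By symmetry the centroid is at mid-width, x̄ = 4.4 in.
All pieces are centred on the centroidal y-axis, so I = ΣĪ (holes subtracted) = 212.485 in⁴.
Extreme fibre distance c = 4.4 in; S = I/c = 48.2919 in³.

S_y ≈ 48.29 in³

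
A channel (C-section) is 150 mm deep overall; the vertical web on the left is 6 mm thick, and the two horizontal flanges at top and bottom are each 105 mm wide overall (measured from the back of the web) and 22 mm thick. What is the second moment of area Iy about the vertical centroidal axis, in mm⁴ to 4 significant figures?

Decompose the section into non-overlapping parts with the origin at the bottom-left of its bounding rectangle.
Web: 6 × 150, A = 900 mm², x = 3 mm, Ī = 2 700 mm⁴.
Top flange (beyond web): 99 × 22, A = 2 178 mm², x = 55.5 mm, Ī = 1 778 882 mm⁴.
Bottom flange (beyond web): 99 × 22, A = 2 178 mm², x = 55.5 mm, Ī = 1 778 882 mm⁴.
Centroid: x̄ = ΣA·x / ΣA = 46.5103 mm.
Transfer each piece to the vertical centroidal axis using Ī + A·d² with d = x − 46.5103:
  web: d = -43.5103 mm → contributes +1 706 530 mm⁴
  top flange (beyond web): d = 8.98973 mm → contributes +1 954 897 mm⁴
  bottom flange (beyond web): d = 8.98973 mm → contributes +1 954 897 mm⁴
Total I = 5 616 323 mm⁴.

Iy ≈ 5.616 × 10⁶ mm⁴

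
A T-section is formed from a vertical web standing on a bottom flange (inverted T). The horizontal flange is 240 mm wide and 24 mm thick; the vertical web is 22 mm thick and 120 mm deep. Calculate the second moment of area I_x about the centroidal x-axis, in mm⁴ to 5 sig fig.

Split into non-overlapping primitives; take the origin at the lower-left of the bounding box.
Flange: 240 × 24, A = 5 760 mm², y = 12 mm, Ī = 276 480 mm⁴.
Web: 22 × 120, A = 2 640 mm², y = 84 mm, Ī = 3 168 000 mm⁴.
Centroid: ȳ = ΣA·y / ΣA = 34.62857 mm.
Transfer each piece to the centroidal x-axis using Ī + A·d² with d = y − 34.62857:
  flange: d = -22.62857 mm → contributes +3 225 901 mm⁴
  web: d = 49.37143 mm → contributes +9 603 100 mm⁴
Total I = 12 829 001 mm⁴.

I_x ≈ 1.2829 × 10⁷ mm⁴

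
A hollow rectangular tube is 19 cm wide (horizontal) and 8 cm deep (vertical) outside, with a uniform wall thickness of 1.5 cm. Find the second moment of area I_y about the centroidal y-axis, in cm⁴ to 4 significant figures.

I_y ≈ 2866 cm⁴

Decompose the section into non-overlapping parts with the origin at the bottom-left of its bounding rectangle.
Outer rectangle: 19 × 8, A = 152 cm², x = 9.5 cm, Ī = 4572.67 cm⁴.
Inner void (subtracted): 16 × 5, A = 80 cm², x = 9.5 cm, Ī = 1706.67 cm⁴.
By symmetry the centroid is at mid-width, x̄ = 9.5 cm.
All pieces are centred on the centroidal y-axis, so I = ΣĪ (holes subtracted) = 2 866 cm⁴.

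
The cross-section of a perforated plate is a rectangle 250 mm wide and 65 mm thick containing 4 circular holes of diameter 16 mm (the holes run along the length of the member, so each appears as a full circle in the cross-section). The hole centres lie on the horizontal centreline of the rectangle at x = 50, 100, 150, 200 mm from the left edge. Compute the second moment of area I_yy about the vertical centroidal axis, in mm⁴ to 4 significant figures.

I_yy ≈ 8.211 × 10⁷ mm⁴

Split into non-overlapping primitives; take the origin at the lower-left of the bounding box.
Plate: 250 × 65, A = 16 250 mm², x = 125 mm, Ī = 84 635 417 mm⁴.
Hole 1 (subtracted): ⌀16, A = 201.062 mm², x = 50 mm, Ī = 3216.99 mm⁴.
Hole 2 (subtracted): ⌀16, A = 201.062 mm², x = 100 mm, Ī = 3216.99 mm⁴.
Hole 3 (subtracted): ⌀16, A = 201.062 mm², x = 150 mm, Ī = 3216.99 mm⁴.
Hole 4 (subtracted): ⌀16, A = 201.062 mm², x = 200 mm, Ī = 3216.99 mm⁴.
By symmetry the centroid is at mid-width, x̄ = 125 mm.
Transfer each piece to the vertical centroidal axis using Ī + A·d² with d = x − 125:
  plate: d = 0 mm → contributes +84 635 417 mm⁴
  hole 1: d = -75 mm → contributes −1 134 190 mm⁴
  hole 2: d = -25 mm → contributes −128 881 mm⁴
  hole 3: d = 25 mm → contributes −128 881 mm⁴
  hole 4: d = 75 mm → contributes −1 134 190 mm⁴
Total I = 82 109 275 mm⁴.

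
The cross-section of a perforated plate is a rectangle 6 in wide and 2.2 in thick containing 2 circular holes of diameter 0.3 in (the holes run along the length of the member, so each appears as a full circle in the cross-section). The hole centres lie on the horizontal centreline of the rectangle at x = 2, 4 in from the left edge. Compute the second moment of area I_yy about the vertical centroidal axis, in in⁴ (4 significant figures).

Treat the section as a set of non-overlapping primitives; coordinates are from the bounding-box lower-left.
Plate: 6 × 2.2, A = 13.2 in², x = 3 in, Ī = 39.6 in⁴.
Hole 1 (subtracted): ⌀0.3, A = 0.0706858 in², x = 2 in, Ī = 0.000397608 in⁴.
Hole 2 (subtracted): ⌀0.3, A = 0.0706858 in², x = 4 in, Ī = 0.000397608 in⁴.
By symmetry the centroid is at mid-width, x̄ = 3 in.
Transfer each piece to the vertical centroidal axis using Ī + A·d² with d = x − 3:
  plate: d = 0 in → contributes +39.6 in⁴
  hole 1: d = -1 in → contributes −0.0710834 in⁴
  hole 2: d = 1 in → contributes −0.0710834 in⁴
Total I = 39.4578 in⁴.

I_yy ≈ 39.46 in⁴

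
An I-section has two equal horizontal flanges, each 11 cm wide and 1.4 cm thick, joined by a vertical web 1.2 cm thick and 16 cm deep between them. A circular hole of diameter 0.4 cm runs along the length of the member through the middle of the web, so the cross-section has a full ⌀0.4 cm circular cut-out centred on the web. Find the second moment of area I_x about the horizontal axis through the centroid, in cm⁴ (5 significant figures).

Decompose the section into non-overlapping parts with the origin at the bottom-left of its bounding rectangle.
Bottom flange: 11 × 1.4, A = 15.4 cm², y = 0.7 cm, Ī = 2.515333 cm⁴.
Web: 1.2 × 16, A = 19.2 cm², y = 9.4 cm, Ī = 409.6 cm⁴.
Top flange: 11 × 1.4, A = 15.4 cm², y = 18.1 cm, Ī = 2.515333 cm⁴.
Hole (subtracted): ⌀0.4, A = 0.1256637 cm², y = 9.4 cm, Ī = 0.001256637 cm⁴.
By symmetry the centroid is at mid-height, ȳ = 9.4 cm.
Transfer each piece to the horizontal axis through the centroid using Ī + A·d² with d = y − 9.4:
  bottom flange: d = -8.7 cm → contributes +1168.141 cm⁴
  web: d = 0 cm → contributes +409.6 cm⁴
  top flange: d = 8.7 cm → contributes +1168.141 cm⁴
  hole: d = 0 cm → contributes −0.001256637 cm⁴
Total I = 2745.881 cm⁴.

I_x ≈ 2745.9 cm⁴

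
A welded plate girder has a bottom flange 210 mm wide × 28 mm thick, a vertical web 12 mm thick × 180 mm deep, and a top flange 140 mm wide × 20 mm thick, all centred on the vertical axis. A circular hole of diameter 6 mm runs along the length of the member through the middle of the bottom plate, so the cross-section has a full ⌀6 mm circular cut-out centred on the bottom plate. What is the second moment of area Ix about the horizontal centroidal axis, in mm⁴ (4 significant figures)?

Treat the section as a set of non-overlapping primitives; coordinates are from the bounding-box lower-left.
Bottom plate: 210 × 28, A = 5 880 mm², y = 14 mm, Ī = 384 160 mm⁴.
Web plate: 12 × 180, A = 2 160 mm², y = 118 mm, Ī = 5 832 000 mm⁴.
Top plate: 140 × 20, A = 2 800 mm², y = 218 mm, Ī = 93333.3 mm⁴.
Hole (subtracted): ⌀6, A = 28.2743 mm², y = 14 mm, Ī = 63.6173 mm⁴.
Centroid: ȳ = ΣA·y / ΣA = 87.609 mm.
Transfer each piece to the horizontal centroidal axis using Ī + A·d² with d = y − 87.609:
  bottom plate: d = -73.609 mm → contributes +32 243 650 mm⁴
  web plate: d = 30.391 mm → contributes +7 827 008 mm⁴
  top plate: d = 130.391 mm → contributes +47 698 431 mm⁴
  hole: d = -73.609 mm → contributes −153 262 mm⁴
Total I = 87 615 826 mm⁴.

Ix ≈ 8.762 × 10⁷ mm⁴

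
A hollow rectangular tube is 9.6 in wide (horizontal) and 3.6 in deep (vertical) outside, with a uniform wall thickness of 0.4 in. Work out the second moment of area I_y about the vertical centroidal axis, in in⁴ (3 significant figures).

I_y ≈ 106 in⁴

Break the section into simple shapes (no overlaps), measuring from the bottom-left corner of the bounding box.
Outer rectangle: 9.6 × 3.6, A = 34.56 in², x = 4.8 in, Ī = 265.42 in⁴.
Inner void (subtracted): 8.8 × 2.8, A = 24.64 in², x = 4.8 in, Ī = 159.01 in⁴.
By symmetry the centroid is at mid-width, x̄ = 4.8 in.
All pieces are centred on the vertical centroidal axis, so I = ΣĪ (holes subtracted) = 106.41 in⁴.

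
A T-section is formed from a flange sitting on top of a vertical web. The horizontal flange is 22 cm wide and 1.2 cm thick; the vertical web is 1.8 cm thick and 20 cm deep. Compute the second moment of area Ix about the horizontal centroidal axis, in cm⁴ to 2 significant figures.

Treat the section as a set of non-overlapping primitives; coordinates are from the bounding-box lower-left.
Flange: 22 × 1.2, A = 26.4 cm², y = 20.6 cm, Ī = 3.168 cm⁴.
Web: 1.8 × 20, A = 36 cm², y = 10 cm, Ī = 1 200 cm⁴.
Centroid: ȳ = ΣA·y / ΣA = 14.48 cm.
Transfer each piece to the horizontal centroidal axis using Ī + A·d² with d = y − 14.48:
  flange: d = 6.115 cm → contributes +990.5 cm⁴
  web: d = -4.485 cm → contributes +1 924 cm⁴
Total I = 2 914 cm⁴.

Ix ≈ 2900 cm⁴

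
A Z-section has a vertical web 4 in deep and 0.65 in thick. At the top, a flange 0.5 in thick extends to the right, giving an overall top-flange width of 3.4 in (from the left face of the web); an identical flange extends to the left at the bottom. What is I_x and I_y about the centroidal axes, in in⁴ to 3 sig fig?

Treat the section as a set of non-overlapping primitives; coordinates are from the bounding-box lower-left.
Web: 0.65 × 4, A = 2.6 in², y = 2 in, Ī = 3.4667 in⁴.
Top flange (beyond web): 2.75 × 0.5, A = 1.375 in², y = 3.75 in, Ī = 0.028646 in⁴.
Bottom flange (beyond web): 2.75 × 0.5, A = 1.375 in², y = 0.25 in, Ī = 0.028646 in⁴.
Centroid: ȳ = ΣA·y / ΣA = 2 in.
Transfer each piece to the centroidal x-axis using Ī + A·d² with d = y − 2:
  web: d = 0 in → contributes +3.4667 in⁴
  top flange (beyond web): d = 1.75 in → contributes +4.2396 in⁴
  bottom flange (beyond web): d = -1.75 in → contributes +4.2396 in⁴
Total I = 11.946 in⁴.
For the y-axis: x̄ = 3.075 in.
Repeating about the centroidal y-axis gives I_y = 9.7721 in⁴.

I_x ≈ 11.9 in⁴, I_y ≈ 9.77 in⁴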